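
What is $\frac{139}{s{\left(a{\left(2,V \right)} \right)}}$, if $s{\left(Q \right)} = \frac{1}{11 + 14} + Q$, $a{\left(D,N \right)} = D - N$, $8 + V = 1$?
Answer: $\frac{3475}{226} \approx 15.376$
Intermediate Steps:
$V = -7$ ($V = -8 + 1 = -7$)
$s{\left(Q \right)} = \frac{1}{25} + Q$
$\frac{139}{s{\left(a{\left(2,V \right)} \right)}} = \frac{139}{\frac{1}{25} + \left(2 - -7\right)} = \frac{139}{\frac{1}{25} + \left(2 + 7\right)} = \frac{139}{\frac{1}{25} + 9} = \frac{139}{\frac{226}{25}} = 139 \cdot \frac{25}{226} = \frac{3475}{226}$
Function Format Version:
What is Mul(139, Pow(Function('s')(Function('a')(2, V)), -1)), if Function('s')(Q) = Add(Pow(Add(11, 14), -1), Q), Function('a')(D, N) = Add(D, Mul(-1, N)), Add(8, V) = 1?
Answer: Rational(3475, 226) ≈ 15.376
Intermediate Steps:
V = -7 (V = Add(-8, 1) = -7)
Function('s')(Q) = Add(Rational(1, 25), Q) (Function('s')(Q) = Add(Pow(25, -1), Q) = Add(Rational(1, 25), Q))
Mul(139, Pow(Function('s')(Function('a')(2, V)), -1)) = Mul(139, Pow(Add(Rational(1, 25), Add(2, Mul(-1, -7))), -1)) = Mul(139, Pow(Add(Rational(1, 25), Add(2, 7)), -1)) = Mul(139, Pow(Add(Rational(1, 25), 9), -1)) = Mul(139, Pow(Rational(226, 25), -1)) = Mul(139, Rational(25, 226)) = Rational(3475, 226)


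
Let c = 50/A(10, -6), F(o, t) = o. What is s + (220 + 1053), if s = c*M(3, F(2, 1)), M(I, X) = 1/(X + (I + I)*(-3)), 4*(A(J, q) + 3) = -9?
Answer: 53491/42 ≈ 1273.6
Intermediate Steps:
A(J, q) = -21/4 (A(J, q) = -3 + (1/4)*(-9) = -3 - 9/4 = -21/4)
M(I, X) = 1/(X - 6*I) (M(I, X) = 1/(X + (2*I)*(-3)) = 1/(X - 6*I))
c = -200/21 (c = 50/(-21/4) = 50*(-4/21) = -200/21 ≈ -9.5238)
s = 25/42 (s = -(-200)/(21*(-1*2 + 6*3)) = -(-200)/(21*(-2 + 18)) = -(-200)/(21*16) = -200/21*(-1/16) = 25/42 ≈ 0.59524)
s + (220 + 1053) = 25/42 + (220 + 1053) = 25/42 + 1273 = 53491/42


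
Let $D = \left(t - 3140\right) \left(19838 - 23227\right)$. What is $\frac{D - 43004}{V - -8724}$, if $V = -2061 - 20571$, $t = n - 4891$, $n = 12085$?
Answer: $\frac{6891005}{6954} \approx 990.94$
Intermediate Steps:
$t = 7194$ ($t = 12085 - 4891 = 7194$)
$D = -13739006$ ($D = \left(7194 - 3140\right) \left(19838 - 23227\right) = 4054 \left(-3389\right) = -13739006$)
$V = -22632$
$\frac{D - 43004}{V - -8724} = \frac{-13739006 - 43004}{-22632 - -8724} = - \frac{13782010}{-22632 + 8724} = - \frac{13782010}{-13908} = \left(-13782010\right) \left(- \frac{1}{13908}\right) = \frac{6891005}{6954}$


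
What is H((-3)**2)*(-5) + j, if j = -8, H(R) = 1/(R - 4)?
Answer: -9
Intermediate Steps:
H(R) = 1/(-4 + R)
H((-3)**2)*(-5) + j = -5/(-4 + (-3)**2) - 8 = -5/(-4 + 9) - 8 = -5/5 - 8 = (1/5)*(-5) - 8 = -1 - 8 = -9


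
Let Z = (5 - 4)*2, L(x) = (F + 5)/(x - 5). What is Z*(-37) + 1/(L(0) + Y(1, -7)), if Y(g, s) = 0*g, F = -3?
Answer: -153/2 ≈ -76.500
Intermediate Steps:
L(x) = 2/(-5 + x) (L(x) = (-3 + 5)/(x - 5) = 2/(-5 + x))
Y(g, s) = 0
Z = 2 (Z = 1*2 = 2)
Z*(-37) + 1/(L(0) + Y(1, -7)) = 2*(-37) + 1/(2/(-5 + 0) + 0) = -74 + 1/(2/(-5) + 0) = -74 + 1/(2*(-⅕) + 0) = -74 + 1/(-⅖ + 0) = -74 + 1/(-⅖) = -74 - 5/2 = -153/2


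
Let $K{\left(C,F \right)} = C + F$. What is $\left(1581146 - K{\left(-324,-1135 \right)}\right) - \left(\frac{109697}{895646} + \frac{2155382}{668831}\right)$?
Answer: $\frac{948035063981655751}{599035809826} \approx 1.5826 \cdot 10^{6}$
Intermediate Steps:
$\left(1581146 - K{\left(-324,-1135 \right)}\right) - \left(\frac{109697}{895646} + \frac{2155382}{668831}\right) = \left(1581146 - \left(-324 - 1135\right)\right) - \left(\frac{109697}{895646} + \frac{2155382}{668831}\right) = \left(1581146 - -1459\right) - \left(\frac{109697}{895646} + \frac{2155382}{668831}\right) = \left(1581146 + 1459\right) - \frac{2003828020979}{599035809826} = 1582605 - \frac{2003828020979}{599035809826} = \frac{948035063981655751}{599035809826}$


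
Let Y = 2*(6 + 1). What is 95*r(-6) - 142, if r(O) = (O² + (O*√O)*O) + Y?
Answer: 4608 + 3420*I*√6 ≈ 4608.0 + 8377.3*I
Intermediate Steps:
Y = 14 (Y = 2*7 = 14)
r(O) = 14 + O² + O^(5/2) (r(O) = (O² + (O*√O)*O) + 14 = (O² + O^(3/2)*O) + 14 = (O² + O^(5/2)) + 14 = 14 + O² + O^(5/2))
95*r(-6) - 142 = 95*(14 + (-6)² + (-6)^(5/2)) - 142 = 95*(14 + 36 + 36*I*√6) - 142 = 95*(50 + 36*I*√6) - 142 = (4750 + 3420*I*√6) - 142 = 4608 + 3420*I*√6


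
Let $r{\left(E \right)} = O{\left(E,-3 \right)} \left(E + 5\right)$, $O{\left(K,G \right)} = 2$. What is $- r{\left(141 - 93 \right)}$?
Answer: $-106$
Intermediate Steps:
$r{\left(E \right)} = 10 + 2 E$ ($r{\left(E \right)} = 2 \left(E + 5\right) = 2 \left(5 + E\right) = 10 + 2 E$)
$- r{\left(141 - 93 \right)} = - (10 + 2 \left(141 - 93\right)) = - (10 + 2 \cdot 48) = - (10 + 96) = \left(-1\right) 106 = -106$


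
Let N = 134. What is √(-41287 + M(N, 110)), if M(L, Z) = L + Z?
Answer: I*√41043 ≈ 202.59*I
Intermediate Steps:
√(-41287 + M(N, 110)) = √(-41287 + (134 + 110)) = √(-41287 + 244) = √(-41043) = I*√41043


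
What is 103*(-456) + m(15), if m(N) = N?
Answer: -46953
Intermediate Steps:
103*(-456) + m(15) = 103*(-456) + 15 = -46968 + 15 = -46953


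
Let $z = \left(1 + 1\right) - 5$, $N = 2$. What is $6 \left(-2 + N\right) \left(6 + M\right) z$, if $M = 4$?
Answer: $0$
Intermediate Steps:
$z = -3$ ($z = 2 - 5 = -3$)
$6 \left(-2 + N\right) \left(6 + M\right) z = 6 \left(-2 + 2\right) \left(6 + 4\right) \left(-3\right) = 6 \cdot 0 \cdot 10 \left(-3\right) = 6 \cdot 0 \left(-3\right) = 0 \left(-3\right) = 0$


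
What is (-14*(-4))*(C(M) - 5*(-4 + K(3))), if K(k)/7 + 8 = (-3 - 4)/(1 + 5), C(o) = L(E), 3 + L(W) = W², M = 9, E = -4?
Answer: 59444/3 ≈ 19815.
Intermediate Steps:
L(W) = -3 + W²
C(o) = 13 (C(o) = -3 + (-4)² = -3 + 16 = 13)
K(k) = -385/6 (K(k) = -56 + 7*((-3 - 4)/(1 + 5)) = -56 + 7*(-7/6) = -56 - 49/6 = -385/6)
(-14*(-4))*(C(M) - 5*(-4 + K(3))) = (-14*(-4))*(13 - 5*(-4 - 385/6)) = 56*(13 - 5*(-409/6)) = 56*(13 + 2045/6) = 56*(2123/6) = 59444/3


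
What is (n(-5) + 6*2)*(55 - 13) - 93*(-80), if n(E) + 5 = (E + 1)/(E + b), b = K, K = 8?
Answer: 7678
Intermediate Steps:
b = 8
n(E) = -5 + (1 + E)/(8 + E) (n(E) = -5 + (E + 1)/(E + 8) = -5 + (1 + E)/(8 + E))
(n(-5) + 6*2)*(55 - 13) - 93*(-80) = ((-39 - 4*(-5))/(8 - 5) + 6*2)*(55 - 13) - 93*(-80) = ((-39 + 20)/3 + 12)*42 + 7440 = ((1/3)*(-19) + 12)*42 + 7440 = (-19/3 + 12)*42 + 7440 = (17/3)*42 + 7440 = 238 + 7440 = 7678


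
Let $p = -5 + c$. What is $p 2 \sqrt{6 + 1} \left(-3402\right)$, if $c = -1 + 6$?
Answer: $0$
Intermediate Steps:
$c = 5$
$p = 0$ ($p = -5 + 5 = 0$)
$p 2 \sqrt{6 + 1} \left(-3402\right) = 0 \cdot 2 \sqrt{6 + 1} \left(-3402\right) = 0 \sqrt{7} \left(-3402\right) = 0 \left(-3402\right) = 0$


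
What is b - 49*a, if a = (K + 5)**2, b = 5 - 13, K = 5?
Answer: -4908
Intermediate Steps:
b = -8
a = 100 (a = (5 + 5)**2 = 10**2 = 100)
b - 49*a = -8 - 49*100 = -8 - 4900 = -4908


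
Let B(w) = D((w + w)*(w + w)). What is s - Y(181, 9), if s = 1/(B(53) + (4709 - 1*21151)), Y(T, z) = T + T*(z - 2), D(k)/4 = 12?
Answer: -23738513/16394 ≈ -1448.0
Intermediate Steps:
D(k) = 48 (D(k) = 4*12 = 48)
Y(T, z) = T + T*(-2 + z)
B(w) = 48
s = -1/16394 (s = 1/(48 + (4709 - 1*21151)) = 1/(48 + (4709 - 21151)) = 1/(48 - 16442) = 1/(-16394) = -1/16394 ≈ -6.0998e-5)
s - Y(181, 9) = -1/16394 - 181*(-1 + 9) = -1/16394 - 181*8 = -1/16394 - 1*1448 = -1/16394 - 1448 = -23738513/16394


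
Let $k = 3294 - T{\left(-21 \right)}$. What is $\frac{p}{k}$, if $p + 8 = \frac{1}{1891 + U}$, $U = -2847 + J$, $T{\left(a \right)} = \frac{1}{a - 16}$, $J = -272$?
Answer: $- \frac{363525}{149667412} \approx -0.0024289$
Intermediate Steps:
$T{\left(a \right)} = \frac{1}{-16 + a}$
$U = -3119$ ($U = -2847 - 272 = -3119$)
$p = - \frac{9825}{1228}$ ($p = -8 + \frac{1}{1891 - 3119} = -8 + \frac{1}{-1228} = -8 - \frac{1}{1228} = - \frac{9825}{1228} \approx -8.0008$)
$k = \frac{121879}{37}$ ($k = 3294 - \frac{1}{-16 - 21} = 3294 - \frac{1}{-37} = 3294 - - \frac{1}{37} = 3294 + \frac{1}{37} = \frac{121879}{37} \approx 3294.0$)
$\frac{p}{k} = - \frac{9825}{1228 \cdot \frac{121879}{37}} = \left(- \frac{9825}{1228}\right) \frac{37}{121879} = - \frac{363525}{149667412}$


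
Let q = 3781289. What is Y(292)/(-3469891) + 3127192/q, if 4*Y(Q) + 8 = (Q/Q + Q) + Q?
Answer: 43401879700535/52482642677996 ≈ 0.82698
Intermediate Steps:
Y(Q) = -7/4 + Q/2 (Y(Q) = -2 + ((Q/Q + Q) + Q)/4 = -2 + ((1 + Q) + Q)/4 = -2 + (1 + 2*Q)/4 = -2 + (1/4 + Q/2) = -7/4 + Q/2)
Y(292)/(-3469891) + 3127192/q = (-7/4 + (1/2)*292)/(-3469891) + 3127192/3781289 = (-7/4 + 146)*(-1/3469891) + 3127192*(1/3781289) = (577/4)*(-1/3469891) + 3127192/3781289 = -577/13879564 + 3127192/3781289 = 43401879700535/52482642677996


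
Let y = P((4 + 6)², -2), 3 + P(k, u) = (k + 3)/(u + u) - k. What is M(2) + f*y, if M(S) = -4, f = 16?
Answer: -2064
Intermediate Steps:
P(k, u) = -3 - k + (3 + k)/(2*u) (P(k, u) = -3 + ((k + 3)/(u + u) - k) = -3 + ((3 + k)/((2*u)) - k) = -3 + ((3 + k)*(1/(2*u)) - k) = -3 + ((3 + k)/(2*u) - k) = -3 + (-k + (3 + k)/(2*u)) = -3 - k + (3 + k)/(2*u))
y = -515/4 (y = (½)*(3 + (4 + 6)² - 2*(-2)*(3 + (4 + 6)²))/(-2) = (½)*(-½)*(3 + 10² - 2*(-2)*(3 + 10²)) = (½)*(-½)*(3 + 100 - 2*(-2)*(3 + 100)) = (½)*(-½)*(3 + 100 - 2*(-2)*103) = (½)*(-½)*(3 + 100 + 412) = (½)*(-½)*515 = -515/4 ≈ -128.75)
M(2) + f*y = -4 + 16*(-515/4) = -4 - 2060 = -2064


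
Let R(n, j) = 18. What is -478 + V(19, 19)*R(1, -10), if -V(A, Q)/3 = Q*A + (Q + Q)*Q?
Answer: -58960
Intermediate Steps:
V(A, Q) = -6*Q² - 3*A*Q (V(A, Q) = -3*(Q*A + (Q + Q)*Q) = -3*(A*Q + (2*Q)*Q) = -3*(A*Q + 2*Q²) = -3*(2*Q² + A*Q) = -6*Q² - 3*A*Q)
-478 + V(19, 19)*R(1, -10) = -478 - 3*19*(19 + 2*19)*18 = -478 - 3*19*(19 + 38)*18 = -478 - 3*19*57*18 = -478 - 3249*18 = -478 - 58482 = -58960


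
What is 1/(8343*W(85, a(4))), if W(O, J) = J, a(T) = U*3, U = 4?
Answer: 1/100116 ≈ 9.9884e-6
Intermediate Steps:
a(T) = 12 (a(T) = 4*3 = 12)
1/(8343*W(85, a(4))) = 1/(8343*12) = (1/8343)*(1/12) = 1/100116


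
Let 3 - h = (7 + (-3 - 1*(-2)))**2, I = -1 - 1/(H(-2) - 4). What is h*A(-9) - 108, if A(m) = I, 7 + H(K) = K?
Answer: -1008/13 ≈ -77.538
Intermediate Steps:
H(K) = -7 + K
I = -12/13 (I = -1 - 1/((-7 - 2) - 4) = -1 - 1/(-9 - 4) = -1 - 1/(-13) = -1 - 1*(-1/13) = -1 + 1/13 = -12/13 ≈ -0.92308)
A(m) = -12/13
h = -33 (h = 3 - (7 + (-3 - 1*(-2)))**2 = 3 - (7 + (-3 + 2))**2 = 3 - (7 - 1)**2 = 3 - 1*6**2 = 3 - 1*36 = 3 - 36 = -33)
h*A(-9) - 108 = -33*(-12/13) - 108 = 396/13 - 108 = -1008/13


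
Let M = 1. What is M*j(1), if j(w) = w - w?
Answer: 0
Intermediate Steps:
j(w) = 0
M*j(1) = 1*0 = 0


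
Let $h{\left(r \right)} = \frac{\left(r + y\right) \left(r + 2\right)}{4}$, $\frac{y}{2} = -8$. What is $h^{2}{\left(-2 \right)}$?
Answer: $0$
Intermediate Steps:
$y = -16$ ($y = 2 \left(-8\right) = -16$)
$h{\left(r \right)} = \frac{\left(-16 + r\right) \left(2 + r\right)}{4}$ ($h{\left(r \right)} = \frac{\left(r - 16\right) \left(r + 2\right)}{4} = \left(-16 + r\right) \left(2 + r\right) \frac{1}{4} = \frac{\left(-16 + r\right) \left(2 + r\right)}{4}$)
$h^{2}{\left(-2 \right)} = \left(-8 - -7 + \frac{\left(-2\right)^{2}}{4}\right)^{2} = \left(-8 + 7 + \frac{1}{4} \cdot 4\right)^{2} = \left(-8 + 7 + 1\right)^{2} = 0^{2} = 0$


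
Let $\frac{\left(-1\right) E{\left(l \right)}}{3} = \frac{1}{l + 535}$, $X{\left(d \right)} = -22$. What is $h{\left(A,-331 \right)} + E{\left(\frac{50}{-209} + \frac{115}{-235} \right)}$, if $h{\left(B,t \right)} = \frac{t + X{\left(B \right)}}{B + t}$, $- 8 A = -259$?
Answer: $\frac{14750368511}{12537825572} \approx 1.1765$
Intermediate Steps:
$A = \frac{259}{8}$ ($A = \left(- \frac{1}{8}\right) \left(-259\right) = \frac{259}{8} \approx 32.375$)
$h{\left(B,t \right)} = \frac{-22 + t}{B + t}$ ($h{\left(B,t \right)} = \frac{t - 22}{B + t} = \frac{-22 + t}{B + t}$)
$E{\left(l \right)} = - \frac{3}{535 + l}$ ($E{\left(l \right)} = - \frac{3}{l + 535} = - \frac{3}{535 + l}$)
$h{\left(A,-331 \right)} + E{\left(\frac{50}{-209} + \frac{115}{-235} \right)} = \frac{-22 - 331}{\frac{259}{8} - 331} - \frac{3}{535 + \left(\frac{50}{-209} + \frac{115}{-235}\right)} = \frac{1}{- \frac{2389}{8}} \left(-353\right) - \frac{3}{535 + \left(50 \left(- \frac{1}{209}\right) + 115 \left(- \frac{1}{235}\right)\right)} = \left(- \frac{8}{2389}\right) \left(-353\right) - \frac{3}{535 - \frac{7157}{9823}} = \frac{2824}{2389} - \frac{3}{535 - \frac{7157}{9823}} = \frac{2824}{2389} - \frac{3}{\frac{5248148}{9823}} = \frac{2824}{2389} - \frac{29469}{5248148} = \frac{14750368511}{12537825572}$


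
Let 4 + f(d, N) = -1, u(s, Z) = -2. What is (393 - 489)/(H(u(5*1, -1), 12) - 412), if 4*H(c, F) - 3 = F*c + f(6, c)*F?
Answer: 384/1729 ≈ 0.22209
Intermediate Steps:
f(d, N) = -5 (f(d, N) = -4 - 1 = -5)
H(c, F) = ¾ - 5*F/4 + F*c/4 (H(c, F) = ¾ + (F*c - 5*F)/4 = ¾ + (-5*F + F*c)/4 = ¾ + (-5*F/4 + F*c/4) = ¾ - 5*F/4 + F*c/4)
(393 - 489)/(H(u(5*1, -1), 12) - 412) = (393 - 489)/((¾ - 5/4*12 + (¼)*12*(-2)) - 412) = -96/((¾ - 15 - 6) - 412) = -96/(-81/4 - 412) = -96/(-1729/4) = -96*(-4/1729) = 384/1729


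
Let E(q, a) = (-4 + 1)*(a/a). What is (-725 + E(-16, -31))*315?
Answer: -229320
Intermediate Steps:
E(q, a) = -3 (E(q, a) = -3*1 = -3)
(-725 + E(-16, -31))*315 = (-725 - 3)*315 = -728*315 = -229320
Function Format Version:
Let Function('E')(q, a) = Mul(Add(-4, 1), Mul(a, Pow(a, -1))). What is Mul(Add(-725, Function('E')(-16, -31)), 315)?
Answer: -229320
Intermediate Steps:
Function('E')(q, a) = -3 (Function('E')(q, a) = Mul(-3, 1) = -3)
Mul(Add(-725, Function('E')(-16, -31)), 315) = Mul(Add(-725, -3), 315) = Mul(-728, 315) = -229320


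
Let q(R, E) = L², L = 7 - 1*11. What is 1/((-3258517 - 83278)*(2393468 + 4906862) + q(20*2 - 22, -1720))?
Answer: -1/24396206292334 ≈ -4.0990e-14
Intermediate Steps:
L = -4 (L = 7 - 11 = -4)
q(R, E) = 16 (q(R, E) = (-4)² = 16)
1/((-3258517 - 83278)*(2393468 + 4906862) + q(20*2 - 22, -1720)) = 1/((-3258517 - 83278)*(2393468 + 4906862) + 16) = 1/(-3341795*7300330 + 16) = 1/(-24396206292350 + 16) = 1/(-24396206292334) = -1/24396206292334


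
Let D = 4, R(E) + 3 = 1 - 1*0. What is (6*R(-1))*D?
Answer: -48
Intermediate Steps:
R(E) = -2 (R(E) = -3 + (1 - 1*0) = -3 + (1 + 0) = -3 + 1 = -2)
(6*R(-1))*D = (6*(-2))*4 = -12*4 = -48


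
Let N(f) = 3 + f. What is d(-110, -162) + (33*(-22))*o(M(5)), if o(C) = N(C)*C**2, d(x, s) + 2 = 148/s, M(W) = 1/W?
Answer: -970396/10125 ≈ -95.842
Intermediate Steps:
d(x, s) = -2 + 148/s
o(C) = C**2*(3 + C) (o(C) = (3 + C)*C**2 = C**2*(3 + C))
d(-110, -162) + (33*(-22))*o(M(5)) = (-2 + 148/(-162)) + (33*(-22))*((1/5)**2*(3 + 1/5)) = (-2 + 148*(-1/162)) - 726*(1/5)**2*(3 + 1/5) = (-2 - 74/81) - 726*16/(25*5) = -236/81 - 726*16/125 = -236/81 - 11616/125 = -970396/10125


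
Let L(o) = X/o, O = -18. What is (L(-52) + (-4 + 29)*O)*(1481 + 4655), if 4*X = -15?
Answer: -5521515/2 ≈ -2.7608e+6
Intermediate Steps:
X = -15/4 (X = (¼)*(-15) = -15/4 ≈ -3.7500)
L(o) = -15/(4*o)
(L(-52) + (-4 + 29)*O)*(1481 + 4655) = (-15/4/(-52) + (-4 + 29)*(-18))*(1481 + 4655) = (-15/4*(-1/52) + 25*(-18))*6136 = (15/208 - 450)*6136 = -93585/208*6136 = -5521515/2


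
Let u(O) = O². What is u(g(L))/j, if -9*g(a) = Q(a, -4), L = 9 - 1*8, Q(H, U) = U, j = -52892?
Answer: -4/1071063 ≈ -3.7346e-6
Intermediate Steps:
L = 1 (L = 9 - 8 = 1)
g(a) = 4/9 (g(a) = -⅑*(-4) = 4/9)
u(g(L))/j = (4/9)²/(-52892) = (16/81)*(-1/52892) = -4/1071063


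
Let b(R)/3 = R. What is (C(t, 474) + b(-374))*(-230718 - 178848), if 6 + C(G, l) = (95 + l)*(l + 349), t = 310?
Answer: -191332442994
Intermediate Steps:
C(G, l) = -6 + (95 + l)*(349 + l) (C(G, l) = -6 + (95 + l)*(l + 349) = -6 + (95 + l)*(349 + l))
b(R) = 3*R
(C(t, 474) + b(-374))*(-230718 - 178848) = ((33149 + 474² + 444*474) + 3*(-374))*(-230718 - 178848) = ((33149 + 224676 + 210456) - 1122)*(-409566) = (468281 - 1122)*(-409566) = 467159*(-409566) = -191332442994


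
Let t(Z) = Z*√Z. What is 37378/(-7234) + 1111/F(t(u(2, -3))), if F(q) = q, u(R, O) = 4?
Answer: 3868975/28936 ≈ 133.71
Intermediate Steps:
t(Z) = Z^(3/2)
37378/(-7234) + 1111/F(t(u(2, -3))) = 37378/(-7234) + 1111/(4^(3/2)) = 37378*(-1/7234) + 1111/8 = -18689/3617 + 1111*(⅛) = -18689/3617 + 1111/8 = 3868975/28936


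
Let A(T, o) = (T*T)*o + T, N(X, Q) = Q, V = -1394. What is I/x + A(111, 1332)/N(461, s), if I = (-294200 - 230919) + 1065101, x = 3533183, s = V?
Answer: -57984726642081/4925257102 ≈ -11773.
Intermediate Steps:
s = -1394
I = 539982 (I = -525119 + 1065101 = 539982)
A(T, o) = T + o*T² (A(T, o) = T²*o + T = o*T² + T = T + o*T²)
I/x + A(111, 1332)/N(461, s) = 539982/3533183 + (111*(1 + 111*1332))/(-1394) = 539982*(1/3533183) + (111*(1 + 147852))*(-1/1394) = 539982/3533183 + (111*147853)*(-1/1394) = 539982/3533183 + 16411683*(-1/1394) = 539982/3533183 - 16411683/1394 = -57984726642081/4925257102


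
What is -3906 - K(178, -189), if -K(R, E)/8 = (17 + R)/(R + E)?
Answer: -44526/11 ≈ -4047.8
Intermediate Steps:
K(R, E) = -8*(17 + R)/(E + R) (K(R, E) = -8*(17 + R)/(R + E) = -8*(17 + R)/(E + R))
-3906 - K(178, -189) = -3906 - 8*(-17 - 1*178)/(-189 + 178) = -3906 - 8*(-17 - 178)/(-11) = -3906 - 8*(-1)*(-195)/11 = -3906 - 1*1560/11 = -3906 - 1560/11 = -44526/11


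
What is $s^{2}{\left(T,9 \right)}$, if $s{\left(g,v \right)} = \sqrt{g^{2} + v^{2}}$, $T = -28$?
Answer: $865$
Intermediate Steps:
$s^{2}{\left(T,9 \right)} = \left(\sqrt{\left(-28\right)^{2} + 9^{2}}\right)^{2} = \left(\sqrt{784 + 81}\right)^{2} = \left(\sqrt{865}\right)^{2} = 865$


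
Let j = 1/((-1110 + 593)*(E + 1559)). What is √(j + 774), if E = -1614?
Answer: √5172042385/2585 ≈ 27.821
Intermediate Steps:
j = 1/28435 (j = 1/((-1110 + 593)*(-1614 + 1559)) = 1/(-517*(-55)) = 1/28435 ≈ 3.5168e-5)
√(j + 774) = √(1/28435 + 774) = √(22008691/28435) = √5172042385/2585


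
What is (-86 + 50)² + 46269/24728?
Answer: 32093757/24728 ≈ 1297.9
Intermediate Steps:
(-86 + 50)² + 46269/24728 = (-36)² + 46269*(1/24728) = 1296 + 46269/24728 = 32093757/24728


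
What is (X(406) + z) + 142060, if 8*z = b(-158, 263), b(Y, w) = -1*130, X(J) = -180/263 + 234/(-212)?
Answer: 7919691623/55756 ≈ 1.4204e+5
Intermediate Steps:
X(J) = -49851/27878 (X(J) = -180*1/263 + 234*(-1/212) = -180/263 - 117/106 = -49851/27878)
b(Y, w) = -130
z = -65/4 (z = (1/8)*(-130) = -65/4 ≈ -16.250)
(X(406) + z) + 142060 = (-49851/27878 - 65/4) + 142060 = -1005737/55756 + 142060 = 7919691623/55756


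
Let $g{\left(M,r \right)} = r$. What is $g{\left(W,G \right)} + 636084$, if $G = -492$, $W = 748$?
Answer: $635592$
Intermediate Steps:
$g{\left(W,G \right)} + 636084 = -492 + 636084 = 635592$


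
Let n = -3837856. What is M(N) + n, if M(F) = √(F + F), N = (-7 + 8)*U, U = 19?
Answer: -3837856 + √38 ≈ -3.8378e+6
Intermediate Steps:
N = 19 (N = (-7 + 8)*19 = 1*19 = 19)
M(F) = √2*√F (M(F) = √(2*F) = √2*√F)
M(N) + n = √2*√19 - 3837856 = √38 - 3837856 = -3837856 + √38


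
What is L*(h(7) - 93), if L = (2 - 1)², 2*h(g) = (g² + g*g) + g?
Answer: -81/2 ≈ -40.500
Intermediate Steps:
h(g) = g² + g/2 (h(g) = ((g² + g*g) + g)/2 = ((g² + g²) + g)/2 = (2*g² + g)/2 = (g + 2*g²)/2 = g² + g/2)
L = 1 (L = 1² = 1)
L*(h(7) - 93) = 1*(7*(½ + 7) - 93) = 1*(7*(15/2) - 93) = 1*(105/2 - 93) = 1*(-81/2) = -81/2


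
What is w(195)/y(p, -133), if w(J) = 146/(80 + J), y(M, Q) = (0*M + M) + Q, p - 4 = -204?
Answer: -146/91575 ≈ -0.0015943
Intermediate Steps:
p = -200 (p = 4 - 204 = -200)
y(M, Q) = M + Q (y(M, Q) = (0 + M) + Q = M + Q)
w(195)/y(p, -133) = (146/(80 + 195))/(-200 - 133) = (146/275)/(-333) = (146*(1/275))*(-1/333) = (146/275)*(-1/333) = -146/91575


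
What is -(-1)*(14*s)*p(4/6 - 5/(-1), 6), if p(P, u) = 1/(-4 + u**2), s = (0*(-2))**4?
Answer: 0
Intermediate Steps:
s = 0 (s = 0**4 = 0)
-(-1)*(14*s)*p(4/6 - 5/(-1), 6) = -(-1)*(14*0)/(-4 + 6**2) = -(-1)*0/(-4 + 36) = -(-1)*0/32 = -(-1)*0*(1/32) = -(-1)*0 = -1*0 = 0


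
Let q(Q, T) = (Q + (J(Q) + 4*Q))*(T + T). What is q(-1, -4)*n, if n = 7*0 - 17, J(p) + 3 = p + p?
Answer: -1360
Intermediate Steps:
J(p) = -3 + 2*p (J(p) = -3 + (p + p) = -3 + 2*p)
n = -17 (n = 0 - 17 = -17)
q(Q, T) = 2*T*(-3 + 7*Q) (q(Q, T) = (Q + ((-3 + 2*Q) + 4*Q))*(T + T) = (Q + (-3 + 6*Q))*(2*T) = (-3 + 7*Q)*(2*T) = 2*T*(-3 + 7*Q))
q(-1, -4)*n = (2*(-4)*(-3 + 7*(-1)))*(-17) = (2*(-4)*(-3 - 7))*(-17) = (2*(-4)*(-10))*(-17) = 80*(-17) = -1360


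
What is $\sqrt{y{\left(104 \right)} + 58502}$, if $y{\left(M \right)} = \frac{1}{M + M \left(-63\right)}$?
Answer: $\frac{\sqrt{152020020685}}{1612} \approx 241.87$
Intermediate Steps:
$y{\left(M \right)} = - \frac{1}{62 M}$ ($y{\left(M \right)} = \frac{1}{M - 63 M} = \frac{1}{\left(-62\right) M} = - \frac{1}{62 M}$)
$\sqrt{y{\left(104 \right)} + 58502} = \sqrt{- \frac{1}{62 \cdot 104} + 58502} = \sqrt{\left(- \frac{1}{62}\right) \frac{1}{104} + 58502} = \sqrt{- \frac{1}{6448} + 58502} = \sqrt{\frac{377220895}{6448}} = \frac{\sqrt{152020020685}}{1612}$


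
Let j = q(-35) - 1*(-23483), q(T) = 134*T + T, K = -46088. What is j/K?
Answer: -9379/23044 ≈ -0.40700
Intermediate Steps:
q(T) = 135*T
j = 18758 (j = 135*(-35) - 1*(-23483) = -4725 + 23483 = 18758)
j/K = 18758/(-46088) = 18758*(-1/46088) = -9379/23044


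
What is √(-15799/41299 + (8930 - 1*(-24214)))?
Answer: √56529999215843/41299 ≈ 182.05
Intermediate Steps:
√(-15799/41299 + (8930 - 1*(-24214))) = √(-15799*1/41299 + (8930 + 24214)) = √(-15799/41299 + 33144) = √(1368798257/41299) = √56529999215843/41299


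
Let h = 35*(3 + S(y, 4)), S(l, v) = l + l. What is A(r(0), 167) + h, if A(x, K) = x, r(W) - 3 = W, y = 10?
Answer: 808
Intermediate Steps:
r(W) = 3 + W
S(l, v) = 2*l
h = 805 (h = 35*(3 + 2*10) = 35*(3 + 20) = 35*23 = 805)
A(r(0), 167) + h = (3 + 0) + 805 = 3 + 805 = 808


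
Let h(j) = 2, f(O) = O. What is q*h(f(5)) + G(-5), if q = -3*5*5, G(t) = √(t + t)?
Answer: -150 + I*√10 ≈ -150.0 + 3.1623*I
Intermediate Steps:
G(t) = √2*√t (G(t) = √(2*t) = √2*√t)
q = -75 (q = -15*5 = -75)
q*h(f(5)) + G(-5) = -75*2 + √2*√(-5) = -150 + √2*(I*√5) = -150 + I*√10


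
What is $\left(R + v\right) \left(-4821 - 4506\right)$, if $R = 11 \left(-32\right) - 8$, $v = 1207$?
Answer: $-7899969$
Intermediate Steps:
$R = -360$ ($R = -352 - 8 = -360$)
$\left(R + v\right) \left(-4821 - 4506\right) = \left(-360 + 1207\right) \left(-4821 - 4506\right) = 847 \left(-9327\right) = -7899969$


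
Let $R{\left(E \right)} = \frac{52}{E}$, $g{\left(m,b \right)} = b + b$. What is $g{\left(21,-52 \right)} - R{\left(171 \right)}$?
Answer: $- \frac{17836}{171} \approx -104.3$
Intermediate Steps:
$g{\left(m,b \right)} = 2 b$
$g{\left(21,-52 \right)} - R{\left(171 \right)} = 2 \left(-52\right) - \frac{52}{171} = -104 - 52 \cdot \frac{1}{171} = -104 - \frac{52}{171} = - \frac{17836}{171}$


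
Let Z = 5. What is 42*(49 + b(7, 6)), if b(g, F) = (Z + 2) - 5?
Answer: 2142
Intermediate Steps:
b(g, F) = 2 (b(g, F) = (5 + 2) - 5 = 7 - 5 = 2)
42*(49 + b(7, 6)) = 42*(49 + 2) = 42*51 = 2142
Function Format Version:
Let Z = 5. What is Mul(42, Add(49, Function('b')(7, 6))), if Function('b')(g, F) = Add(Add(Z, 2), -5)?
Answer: 2142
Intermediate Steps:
Function('b')(g, F) = 2 (Function('b')(g, F) = Add(Add(5, 2), -5) = Add(7, -5) = 2)
Mul(42, Add(49, Function('b')(7, 6))) = Mul(42, Add(49, 2)) = Mul(42, 51) = 2142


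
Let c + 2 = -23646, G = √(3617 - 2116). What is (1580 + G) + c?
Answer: -22068 + √1501 ≈ -22029.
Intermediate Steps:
G = √1501 ≈ 38.743
c = -23648 (c = -2 - 23646 = -23648)
(1580 + G) + c = (1580 + √1501) - 23648 = -22068 + √1501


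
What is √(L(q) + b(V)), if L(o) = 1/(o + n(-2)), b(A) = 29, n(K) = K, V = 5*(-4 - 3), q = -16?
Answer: √1042/6 ≈ 5.3800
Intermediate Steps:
V = -35 (V = 5*(-7) = -35)
L(o) = 1/(-2 + o) (L(o) = 1/(o - 2) = 1/(-2 + o))
√(L(q) + b(V)) = √(1/(-2 - 16) + 29) = √(1/(-18) + 29) = √(-1/18 + 29) = √(521/18) = √1042/6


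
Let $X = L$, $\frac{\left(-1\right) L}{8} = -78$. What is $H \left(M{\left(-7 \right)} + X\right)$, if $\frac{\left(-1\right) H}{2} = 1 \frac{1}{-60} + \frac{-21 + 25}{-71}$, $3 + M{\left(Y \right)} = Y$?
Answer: $\frac{95477}{1065} \approx 89.65$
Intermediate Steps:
$L = 624$ ($L = \left(-8\right) \left(-78\right) = 624$)
$M{\left(Y \right)} = -3 + Y$
$X = 624$
$H = \frac{311}{2130}$ ($H = - 2 \left(1 \frac{1}{-60} + \frac{-21 + 25}{-71}\right) = - 2 \left(1 \left(- \frac{1}{60}\right) + 4 \left(- \frac{1}{71}\right)\right) = - 2 \left(- \frac{1}{60} - \frac{4}{71}\right) = \left(-2\right) \left(- \frac{311}{4260}\right) = \frac{311}{2130} \approx 0.14601$)
$H \left(M{\left(-7 \right)} + X\right) = \frac{311 \left(\left(-3 - 7\right) + 624\right)}{2130} = \frac{311 \left(-10 + 624\right)}{2130} = \frac{311}{2130} \cdot 614 = \frac{95477}{1065}$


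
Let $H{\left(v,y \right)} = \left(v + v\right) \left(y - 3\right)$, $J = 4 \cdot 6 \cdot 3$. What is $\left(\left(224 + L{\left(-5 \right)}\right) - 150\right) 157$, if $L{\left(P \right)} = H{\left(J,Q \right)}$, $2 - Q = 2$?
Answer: $-56206$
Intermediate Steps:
$Q = 0$ ($Q = 2 - 2 = 0$)
$J = 72$ ($J = 24 \cdot 3 = 72$)
$H{\left(v,y \right)} = 2 v \left(-3 + y\right)$
$L{\left(P \right)} = -432$ ($L{\left(P \right)} = 2 \cdot 72 \left(-3 + 0\right) = 2 \cdot 72 \left(-3\right) = -432$)
$\left(\left(224 + L{\left(-5 \right)}\right) - 150\right) 157 = \left(\left(224 - 432\right) - 150\right) 157 = \left(-208 - 150\right) 157 = \left(-358\right) 157 = -56206$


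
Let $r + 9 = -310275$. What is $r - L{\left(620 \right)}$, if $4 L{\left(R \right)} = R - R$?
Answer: $-310284$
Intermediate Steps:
$r = -310284$ ($r = -9 - 310275 = -310284$)
$L{\left(R \right)} = 0$ ($L{\left(R \right)} = \frac{R - R}{4} = \frac{1}{4} \cdot 0 = 0$)
$r - L{\left(620 \right)} = -310284 - 0 = -310284 + 0 = -310284$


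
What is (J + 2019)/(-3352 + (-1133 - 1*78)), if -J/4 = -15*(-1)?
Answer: -653/1521 ≈ -0.42932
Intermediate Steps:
J = -60 (J = -(-60)*(-1) = -4*15 = -60)
(J + 2019)/(-3352 + (-1133 - 1*78)) = (-60 + 2019)/(-3352 + (-1133 - 1*78)) = 1959/(-3352 + (-1133 - 78)) = 1959/(-3352 - 1211) = 1959/(-4563) = 1959*(-1/4563) = -653/1521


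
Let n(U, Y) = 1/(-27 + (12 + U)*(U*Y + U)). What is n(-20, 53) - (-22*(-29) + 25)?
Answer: -5710418/8613 ≈ -663.00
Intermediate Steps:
n(U, Y) = 1/(-27 + (12 + U)*(U + U*Y))
n(-20, 53) - (-22*(-29) + 25) = 1/(-27 + (-20)² + 12*(-20) + 53*(-20)² + 12*(-20)*53) - (-22*(-29) + 25) = 1/(-27 + 400 - 240 + 53*400 - 12720) - (638 + 25) = 1/(-27 + 400 - 240 + 21200 - 12720) - 1*663 = 1/8613 - 663 = -5710418/8613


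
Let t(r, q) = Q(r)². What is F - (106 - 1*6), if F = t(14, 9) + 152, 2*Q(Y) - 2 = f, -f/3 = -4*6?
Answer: 1421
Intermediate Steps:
f = 72 (f = -(-12)*6 = -3*(-24) = 72)
Q(Y) = 37 (Q(Y) = 1 + (½)*72 = 1 + 36 = 37)
t(r, q) = 1369 (t(r, q) = 37² = 1369)
F = 1521 (F = 1369 + 152 = 1521)
F - (106 - 1*6) = 1521 - (106 - 1*6) = 1521 - (106 - 6) = 1521 - 1*100 = 1521 - 100 = 1421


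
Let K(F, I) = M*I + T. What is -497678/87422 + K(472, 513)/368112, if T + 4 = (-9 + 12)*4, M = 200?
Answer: -5444720230/1005658977 ≈ -5.4141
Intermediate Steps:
T = 8 (T = -4 + (-9 + 12)*4 = -4 + 3*4 = -4 + 12 = 8)
K(F, I) = 8 + 200*I (K(F, I) = 200*I + 8 = 8 + 200*I)
-497678/87422 + K(472, 513)/368112 = -497678/87422 + (8 + 200*513)/368112 = -497678*1/87422 + (8 + 102600)*(1/368112) = -248839/43711 + 102608*(1/368112) = -248839/43711 + 6413/23007 = -5444720230/1005658977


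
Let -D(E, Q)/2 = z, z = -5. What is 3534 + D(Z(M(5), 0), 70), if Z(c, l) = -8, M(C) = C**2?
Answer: 3544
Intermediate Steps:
D(E, Q) = 10 (D(E, Q) = -2*(-5) = 10)
3534 + D(Z(M(5), 0), 70) = 3534 + 10 = 3544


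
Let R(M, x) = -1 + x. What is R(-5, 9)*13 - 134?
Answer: -30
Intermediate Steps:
R(-5, 9)*13 - 134 = (-1 + 9)*13 - 134 = 8*13 - 134 = 104 - 134 = -30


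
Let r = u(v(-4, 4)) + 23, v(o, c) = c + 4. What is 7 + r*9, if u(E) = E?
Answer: 286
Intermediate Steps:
v(o, c) = 4 + c
r = 31 (r = (4 + 4) + 23 = 8 + 23 = 31)
7 + r*9 = 7 + 31*9 = 7 + 279 = 286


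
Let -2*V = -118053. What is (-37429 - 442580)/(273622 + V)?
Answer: -960018/665297 ≈ -1.4430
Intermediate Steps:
V = 118053/2 (V = -1/2*(-118053) = 118053/2 ≈ 59027.)
(-37429 - 442580)/(273622 + V) = (-37429 - 442580)/(273622 + 118053/2) = -480009/665297/2 = -480009*2/665297 = -960018/665297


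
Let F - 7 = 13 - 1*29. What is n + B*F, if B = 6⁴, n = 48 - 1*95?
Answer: -11711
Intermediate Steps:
n = -47 (n = 48 - 95 = -47)
F = -9 (F = 7 + (13 - 1*29) = 7 + (13 - 29) = 7 - 16 = -9)
B = 1296
n + B*F = -47 + 1296*(-9) = -47 - 11664 = -11711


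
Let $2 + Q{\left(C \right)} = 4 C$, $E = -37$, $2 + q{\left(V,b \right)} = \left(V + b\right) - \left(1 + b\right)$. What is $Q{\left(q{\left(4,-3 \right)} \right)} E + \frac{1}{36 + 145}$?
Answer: $- \frac{13393}{181} \approx -73.995$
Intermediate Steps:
$q{\left(V,b \right)} = -3 + V$ ($q{\left(V,b \right)} = -2 + \left(\left(V + b\right) - \left(1 + b\right)\right) = -2 + \left(-1 + V\right) = -3 + V$)
$Q{\left(C \right)} = -2 + 4 C$
$Q{\left(q{\left(4,-3 \right)} \right)} E + \frac{1}{36 + 145} = \left(-2 + 4 \left(-3 + 4\right)\right) \left(-37\right) + \frac{1}{36 + 145} = \left(-2 + 4 \cdot 1\right) \left(-37\right) + \frac{1}{181} = \left(-2 + 4\right) \left(-37\right) + \frac{1}{181} = 2 \left(-37\right) + \frac{1}{181} = -74 + \frac{1}{181} = - \frac{13393}{181}$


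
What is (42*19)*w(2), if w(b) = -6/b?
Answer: -2394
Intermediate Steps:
(42*19)*w(2) = (42*19)*(-6/2) = 798*(-6*½) = 798*(-3) = -2394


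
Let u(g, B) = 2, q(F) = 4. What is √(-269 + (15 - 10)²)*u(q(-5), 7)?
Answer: 4*I*√61 ≈ 31.241*I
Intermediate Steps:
√(-269 + (15 - 10)²)*u(q(-5), 7) = √(-269 + (15 - 10)²)*2 = √(-269 + 5²)*2 = √(-269 + 25)*2 = √(-244)*2 = (2*I*√61)*2 = 4*I*√61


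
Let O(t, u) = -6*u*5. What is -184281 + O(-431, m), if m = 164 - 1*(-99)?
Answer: -192171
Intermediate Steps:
m = 263 (m = 164 + 99 = 263)
O(t, u) = -30*u
-184281 + O(-431, m) = -184281 - 30*263 = -184281 - 7890 = -192171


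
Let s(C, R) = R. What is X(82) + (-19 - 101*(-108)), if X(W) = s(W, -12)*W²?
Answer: -69799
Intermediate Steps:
X(W) = -12*W²
X(82) + (-19 - 101*(-108)) = -12*82² + (-19 - 101*(-108)) = -12*6724 + (-19 + 10908) = -80688 + 10889 = -69799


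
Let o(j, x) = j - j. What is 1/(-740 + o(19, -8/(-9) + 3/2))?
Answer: -1/740 ≈ -0.0013514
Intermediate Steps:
o(j, x) = 0
1/(-740 + o(19, -8/(-9) + 3/2)) = 1/(-740 + 0) = 1/(-740) = -1/740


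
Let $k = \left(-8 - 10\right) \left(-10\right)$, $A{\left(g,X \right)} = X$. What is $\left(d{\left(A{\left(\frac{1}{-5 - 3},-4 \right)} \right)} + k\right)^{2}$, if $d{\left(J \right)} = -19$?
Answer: $25921$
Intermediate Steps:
$k = 180$ ($k = \left(-18\right) \left(-10\right) = 180$)
$\left(d{\left(A{\left(\frac{1}{-5 - 3},-4 \right)} \right)} + k\right)^{2} = \left(-19 + 180\right)^{2} = 161^{2} = 25921$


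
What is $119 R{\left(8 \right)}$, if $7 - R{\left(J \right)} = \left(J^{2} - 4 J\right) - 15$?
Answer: $-1190$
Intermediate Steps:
$R{\left(J \right)} = 22 - J^{2} + 4 J$ ($R{\left(J \right)} = 7 - \left(\left(J^{2} - 4 J\right) - 15\right) = 7 - \left(-15 + J^{2} - 4 J\right) = 7 + \left(15 - J^{2} + 4 J\right) = 22 - J^{2} + 4 J$)
$119 R{\left(8 \right)} = 119 \left(22 - 8^{2} + 4 \cdot 8\right) = 119 \left(22 - 64 + 32\right) = 119 \left(-10\right) = -1190$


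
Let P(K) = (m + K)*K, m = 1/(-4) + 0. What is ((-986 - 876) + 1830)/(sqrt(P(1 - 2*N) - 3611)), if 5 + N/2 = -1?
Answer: 64*I*sqrt(11969)/11969 ≈ 0.58499*I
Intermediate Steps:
N = -12 (N = -10 + 2*(-1) = -10 - 2 = -12)
m = -1/4 (m = 1*(-1/4) + 0 = -1/4 + 0 = -1/4 ≈ -0.25000)
P(K) = K*(-1/4 + K) (P(K) = (-1/4 + K)*K = K*(-1/4 + K))
((-986 - 876) + 1830)/(sqrt(P(1 - 2*N) - 3611)) = ((-986 - 876) + 1830)/(sqrt((1 - 2*(-12))*(-1/4 + (1 - 2*(-12))) - 3611)) = (-1862 + 1830)/(sqrt((1 + 24)*(-1/4 + (1 + 24)) - 3611)) = -32/sqrt(25*(-1/4 + 25) - 3611) = -32/sqrt(25*(99/4) - 3611) = -32/sqrt(2475/4 - 3611) = -32*(-2*I*sqrt(11969)/11969) = -(-64)*I*sqrt(11969)/11969 = 64*I*sqrt(11969)/11969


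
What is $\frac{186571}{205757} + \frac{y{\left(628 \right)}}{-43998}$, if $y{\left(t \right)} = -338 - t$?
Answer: $\frac{1401252020}{1508816081} \approx 0.92871$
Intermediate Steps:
$\frac{186571}{205757} + \frac{y{\left(628 \right)}}{-43998} = \frac{186571}{205757} + \frac{-338 - 628}{-43998} = 186571 \cdot \frac{1}{205757} + \left(-338 - 628\right) \left(- \frac{1}{43998}\right) = \frac{186571}{205757} - - \frac{161}{7333} = \frac{186571}{205757} + \frac{161}{7333} = \frac{1401252020}{1508816081}$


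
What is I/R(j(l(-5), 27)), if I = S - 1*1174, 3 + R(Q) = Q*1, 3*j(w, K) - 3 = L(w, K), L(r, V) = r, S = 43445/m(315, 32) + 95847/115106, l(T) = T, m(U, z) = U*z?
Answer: 135618827759/425431776 ≈ 318.78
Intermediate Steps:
S = 596691793/116026848 (S = 43445/((315*32)) + 95847/115106 = 43445/10080 + 95847*(1/115106) = 43445*(1/10080) + 95847/115106 = 8689/2016 + 95847/115106 = 596691793/116026848 ≈ 5.1427)
j(w, K) = 1 + w/3
R(Q) = -3 + Q (R(Q) = -3 + Q*1 = -3 + Q)
I = -135618827759/116026848 (I = 596691793/116026848 - 1*1174 = 596691793/116026848 - 1174 = -135618827759/116026848 ≈ -1168.9)
I/R(j(l(-5), 27)) = -135618827759/(116026848*(-3 + (1 + (⅓)*(-5)))) = -135618827759/(116026848*(-3 + (1 - 5/3))) = -135618827759/(116026848*(-3 - ⅔)) = -135618827759/(116026848*(-11/3)) = -135618827759/116026848*(-3/11) = 135618827759/425431776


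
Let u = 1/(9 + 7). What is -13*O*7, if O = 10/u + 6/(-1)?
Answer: -14014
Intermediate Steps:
u = 1/16 ≈ 0.062500
O = 154 (O = 10/(1/16) + 6/(-1) = 10*16 + 6*(-1) = 160 - 6 = 154)
-13*O*7 = -13*154*7 = -2002*7 = -14014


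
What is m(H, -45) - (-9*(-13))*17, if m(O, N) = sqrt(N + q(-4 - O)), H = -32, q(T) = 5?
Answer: -1989 + 2*I*sqrt(10) ≈ -1989.0 + 6.3246*I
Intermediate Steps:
m(O, N) = sqrt(5 + N) (m(O, N) = sqrt(N + 5) = sqrt(5 + N))
m(H, -45) - (-9*(-13))*17 = sqrt(5 - 45) - (-9*(-13))*17 = sqrt(-40) - 117*17 = 2*I*sqrt(10) - 1*1989 = 2*I*sqrt(10) - 1989 = -1989 + 2*I*sqrt(10)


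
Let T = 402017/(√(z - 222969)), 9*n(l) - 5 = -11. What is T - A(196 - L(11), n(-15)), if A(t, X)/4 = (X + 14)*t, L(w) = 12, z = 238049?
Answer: -29440/3 + 402017*√3770/7540 ≈ -6539.6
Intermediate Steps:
n(l) = -⅔ (n(l) = 5/9 + (⅑)*(-11) = 5/9 - 11/9 = -⅔)
A(t, X) = 4*t*(14 + X) (A(t, X) = 4*((X + 14)*t) = 4*((14 + X)*t) = 4*(t*(14 + X)) = 4*t*(14 + X))
T = 402017*√3770/7540 (T = 402017/(√(238049 - 222969)) = 402017/(√15080) = 402017/((2*√3770)) = 402017*(√3770/7540) = 402017*√3770/7540 ≈ 3273.7)
T - A(196 - L(11), n(-15)) = 402017*√3770/7540 - 4*(196 - 1*12)*(14 - ⅔) = 402017*√3770/7540 - 4*(196 - 12)*40/3 = 402017*√3770/7540 - 4*184*40/3 = 402017*√3770/7540 - 1*29440/3 = 402017*√3770/7540 - 29440/3 = -29440/3 + 402017*√3770/7540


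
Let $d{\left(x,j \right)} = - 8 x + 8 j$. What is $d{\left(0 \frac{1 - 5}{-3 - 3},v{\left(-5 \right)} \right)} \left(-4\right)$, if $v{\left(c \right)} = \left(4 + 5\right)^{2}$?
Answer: $-2592$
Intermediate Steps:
$v{\left(c \right)} = 81$ ($v{\left(c \right)} = 9^{2} = 81$)
$d{\left(0 \frac{1 - 5}{-3 - 3},v{\left(-5 \right)} \right)} \left(-4\right) = \left(- 8 \cdot 0 \frac{1 - 5}{-3 - 3} + 8 \cdot 81\right) \left(-4\right) = \left(- 8 \cdot 0 \left(- \frac{4}{-6}\right) + 648\right) \left(-4\right) = \left(- 8 \cdot 0 \left(\left(-4\right) \left(- \frac{1}{6}\right)\right) + 648\right) \left(-4\right) = \left(- 8 \cdot 0 \cdot \frac{2}{3} + 648\right) \left(-4\right) = \left(\left(-8\right) 0 + 648\right) \left(-4\right) = \left(0 + 648\right) \left(-4\right) = 648 \left(-4\right) = -2592$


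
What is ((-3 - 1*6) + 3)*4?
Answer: -24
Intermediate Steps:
((-3 - 1*6) + 3)*4 = ((-3 - 6) + 3)*4 = (-9 + 3)*4 = -6*4 = -24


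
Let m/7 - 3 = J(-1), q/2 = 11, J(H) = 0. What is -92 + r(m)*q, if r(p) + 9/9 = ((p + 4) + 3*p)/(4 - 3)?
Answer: 1822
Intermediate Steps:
q = 22 (q = 2*11 = 22)
m = 21 (m = 21 + 7*0 = 21 + 0 = 21)
r(p) = 3 + 4*p (r(p) = -1 + ((p + 4) + 3*p)/(4 - 3) = -1 + ((4 + p) + 3*p)/1 = -1 + (4 + 4*p)*1 = -1 + (4 + 4*p) = 3 + 4*p)
-92 + r(m)*q = -92 + (3 + 4*21)*22 = -92 + (3 + 84)*22 = -92 + 87*22 = -92 + 1914 = 1822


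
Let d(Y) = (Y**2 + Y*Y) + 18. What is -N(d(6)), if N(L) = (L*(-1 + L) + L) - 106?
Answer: -7994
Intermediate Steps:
d(Y) = 18 + 2*Y**2 (d(Y) = (Y**2 + Y**2) + 18 = 2*Y**2 + 18 = 18 + 2*Y**2)
N(L) = -106 + L + L*(-1 + L) (N(L) = (L + L*(-1 + L)) - 106 = -106 + L + L*(-1 + L))
-N(d(6)) = -(-106 + (18 + 2*6**2)**2) = -(-106 + (18 + 2*36)**2) = -(-106 + (18 + 72)**2) = -(-106 + 90**2) = -(-106 + 8100) = -1*7994 = -7994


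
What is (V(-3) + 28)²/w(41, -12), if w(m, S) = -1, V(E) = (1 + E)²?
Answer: -1024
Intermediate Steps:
(V(-3) + 28)²/w(41, -12) = ((1 - 3)² + 28)²/(-1) = ((-2)² + 28)²*(-1) = (4 + 28)²*(-1) = 32²*(-1) = 1024*(-1) = -1024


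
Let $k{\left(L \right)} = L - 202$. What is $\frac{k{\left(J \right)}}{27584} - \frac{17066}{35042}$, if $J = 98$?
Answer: $- \frac{4235651}{8630344} \approx -0.49079$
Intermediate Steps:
$k{\left(L \right)} = -202 + L$
$\frac{k{\left(J \right)}}{27584} - \frac{17066}{35042} = \frac{-202 + 98}{27584} - \frac{17066}{35042} = \left(-104\right) \frac{1}{27584} - \frac{1219}{2503} = - \frac{13}{3448} - \frac{1219}{2503} = - \frac{4235651}{8630344}$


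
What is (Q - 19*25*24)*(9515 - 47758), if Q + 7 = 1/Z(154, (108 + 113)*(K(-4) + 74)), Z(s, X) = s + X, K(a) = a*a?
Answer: 8743952449401/20044 ≈ 4.3624e+8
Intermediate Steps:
K(a) = a²
Z(s, X) = X + s
Q = -140307/20044 (Q = -7 + 1/((108 + 113)*((-4)² + 74) + 154) = -7 + 1/(221*(16 + 74) + 154) = -7 + 1/(221*90 + 154) = -7 + 1/(19890 + 154) = -7 + 1/20044 = -140307/20044 ≈ -6.9999)
(Q - 19*25*24)*(9515 - 47758) = (-140307/20044 - 19*25*24)*(9515 - 47758) = (-140307/20044 - 475*24)*(-38243) = (-140307/20044 - 11400)*(-38243) = -228641907/20044*(-38243) = 8743952449401/20044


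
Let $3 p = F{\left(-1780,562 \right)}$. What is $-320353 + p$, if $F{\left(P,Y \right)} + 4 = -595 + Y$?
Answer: $- \frac{961096}{3} \approx -3.2037 \cdot 10^{5}$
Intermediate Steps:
$F{\left(P,Y \right)} = -599 + Y$ ($F{\left(P,Y \right)} = -4 + \left(-595 + Y\right) = -599 + Y$)
$p = - \frac{37}{3}$ ($p = \frac{-599 + 562}{3} = \frac{1}{3} \left(-37\right) = - \frac{37}{3} \approx -12.333$)
$-320353 + p = -320353 - \frac{37}{3} = - \frac{961096}{3}$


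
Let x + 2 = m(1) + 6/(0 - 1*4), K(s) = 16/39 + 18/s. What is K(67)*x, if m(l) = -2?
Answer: -9757/2613 ≈ -3.7340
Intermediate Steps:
K(s) = 16/39 + 18/s (K(s) = 16*(1/39) + 18/s = 16/39 + 18/s)
x = -11/2 (x = -2 + (-2 + 6/(0 - 1*4)) = -2 + (-2 + 6/(0 - 4)) = -2 + (-2 + 6/(-4)) = -2 + (-2 + 6*(-¼)) = -2 + (-2 - 3/2) = -2 - 7/2 = -11/2 ≈ -5.5000)
K(67)*x = (16/39 + 18/67)*(-11/2) = (1774/2613)*(-11/2) = -9757/2613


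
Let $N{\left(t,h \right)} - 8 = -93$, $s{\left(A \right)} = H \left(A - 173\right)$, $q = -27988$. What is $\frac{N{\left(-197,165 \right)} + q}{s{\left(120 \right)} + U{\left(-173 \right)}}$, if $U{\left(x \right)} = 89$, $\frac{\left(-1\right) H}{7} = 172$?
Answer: $- \frac{28073}{63901} \approx -0.43932$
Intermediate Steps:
$H = -1204$ ($H = \left(-7\right) 172 = -1204$)
$s{\left(A \right)} = 208292 - 1204 A$ ($s{\left(A \right)} = - 1204 \left(A - 173\right) = - 1204 \left(-173 + A\right) = 208292 - 1204 A$)
$N{\left(t,h \right)} = -85$ ($N{\left(t,h \right)} = 8 - 93 = -85$)
$\frac{N{\left(-197,165 \right)} + q}{s{\left(120 \right)} + U{\left(-173 \right)}} = \frac{-85 - 27988}{\left(208292 - 144480\right) + 89} = - \frac{28073}{\left(208292 - 144480\right) + 89} = - \frac{28073}{63812 + 89} = - \frac{28073}{63901}$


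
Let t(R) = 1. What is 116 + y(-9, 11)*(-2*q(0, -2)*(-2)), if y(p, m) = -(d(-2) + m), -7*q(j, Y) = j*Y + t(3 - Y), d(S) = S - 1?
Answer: 844/7 ≈ 120.57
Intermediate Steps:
d(S) = -1 + S
q(j, Y) = -⅐ - Y*j/7 (q(j, Y) = -(j*Y + 1)/7 = -(Y*j + 1)/7 = -(1 + Y*j)/7 = -⅐ - Y*j/7)
y(p, m) = 3 - m (y(p, m) = -((-1 - 2) + m) = -(-3 + m) = 3 - m)
116 + y(-9, 11)*(-2*q(0, -2)*(-2)) = 116 + (3 - 1*11)*(-2*(-⅐ - ⅐*(-2)*0)*(-2)) = 116 + (3 - 11)*(-2*(-⅐ + 0)*(-2)) = 116 - 8*(-2*(-⅐))*(-2) = 116 - 16*(-2)/7 = 116 - 8*(-4/7) = 116 + 32/7 = 844/7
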